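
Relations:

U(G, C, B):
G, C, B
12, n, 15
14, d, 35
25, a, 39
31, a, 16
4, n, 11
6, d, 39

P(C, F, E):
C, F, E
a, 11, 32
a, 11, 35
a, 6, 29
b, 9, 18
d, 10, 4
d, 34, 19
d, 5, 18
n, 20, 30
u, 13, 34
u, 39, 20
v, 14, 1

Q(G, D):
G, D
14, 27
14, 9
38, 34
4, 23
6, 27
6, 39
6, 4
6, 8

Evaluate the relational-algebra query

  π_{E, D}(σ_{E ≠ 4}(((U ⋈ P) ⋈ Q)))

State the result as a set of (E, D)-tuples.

{(18, 27), (18, 39), (18, 4), (18, 8), (18, 9), (19, 27), (19, 39), (19, 4), (19, 8), (19, 9), (30, 23)}

Joining U and P on C yields {(12, n, 15, 20, 30), (14, d, 35, 10, 4), (14, d, 35, 34, 19), (14, d, 35, 5, 18), (25, a, 39, 11, 32), (25, a, 39, 11, 35), (25, a, 39, 6, 29), (31, a, 16, 11, 32), (31, a, 16, 11, 35), (31, a, 16, 6, 29), (4, n, 11, 20, 30), (6, d, 39, 10, 4), (6, d, 39, 34, 19), (6, d, 39, 5, 18)}.
Joining (U ⋈ P) and Q on G yields {(14, d, 35, 10, 4, 27), (14, d, 35, 10, 4, 9), (14, d, 35, 34, 19, 27), (14, d, 35, 34, 19, 9), (14, d, 35, 5, 18, 27), (14, d, 35, 5, 18, 9), (4, n, 11, 20, 30, 23), (6, d, 39, 10, 4, 27), (6, d, 39, 10, 4, 39), (6, d, 39, 10, 4, 4), (6, d, 39, 10, 4, 8), (6, d, 39, 34, 19, 27), (6, d, 39, 34, 19, 39), (6, d, 39, 34, 19, 4), (6, d, 39, 34, 19, 8), (6, d, 39, 5, 18, 27), (6, d, 39, 5, 18, 39), (6, d, 39, 5, 18, 4), (6, d, 39, 5, 18, 8)}.
Filtering on E ≠ 4 leaves {(14, d, 35, 34, 19, 27), (14, d, 35, 34, 19, 9), (14, d, 35, 5, 18, 27), (14, d, 35, 5, 18, 9), (4, n, 11, 20, 30, 23), (6, d, 39, 34, 19, 27), (6, d, 39, 34, 19, 39), (6, d, 39, 34, 19, 4), (6, d, 39, 34, 19, 8), (6, d, 39, 5, 18, 27), (6, d, 39, 5, 18, 39), (6, d, 39, 5, 18, 4), (6, d, 39, 5, 18, 8)}.
Projecting to E, D (2 duplicate(s) eliminated): {(18, 27), (18, 39), (18, 4), (18, 8), (18, 9), (19, 27), (19, 39), (19, 4), (19, 8), (19, 9), (30, 23)}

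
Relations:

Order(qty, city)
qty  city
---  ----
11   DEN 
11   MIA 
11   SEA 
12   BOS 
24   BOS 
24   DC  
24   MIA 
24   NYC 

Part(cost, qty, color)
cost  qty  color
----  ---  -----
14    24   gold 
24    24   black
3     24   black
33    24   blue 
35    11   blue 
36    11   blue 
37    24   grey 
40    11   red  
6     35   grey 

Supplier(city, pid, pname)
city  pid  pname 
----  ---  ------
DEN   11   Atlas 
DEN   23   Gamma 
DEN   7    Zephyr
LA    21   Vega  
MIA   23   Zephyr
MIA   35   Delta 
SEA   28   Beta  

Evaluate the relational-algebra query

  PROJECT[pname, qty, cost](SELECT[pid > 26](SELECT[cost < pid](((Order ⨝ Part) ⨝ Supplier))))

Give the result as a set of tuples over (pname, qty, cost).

{(Delta, 24, 14), (Delta, 24, 24), (Delta, 24, 3), (Delta, 24, 33)}

Order ⋈ Part (natural join on qty): {(11, DEN, 35, blue), (11, DEN, 36, blue), (11, DEN, 40, red), (11, MIA, 35, blue), (11, MIA, 36, blue), (11, MIA, 40, red), (11, SEA, 35, blue), (11, SEA, 36, blue), (11, SEA, 40, red), (24, BOS, 14, gold), (24, BOS, 24, black), (24, BOS, 3, black), (24, BOS, 33, blue), (24, BOS, 37, grey), (24, DC, 14, gold), (24, DC, 24, black), (24, DC, 3, black), (24, DC, 33, blue), (24, DC, 37, grey), (24, MIA, 14, gold), (24, MIA, 24, black), (24, MIA, 3, black), (24, MIA, 33, blue), (24, MIA, 37, grey), (24, NYC, 14, gold), (24, NYC, 24, black), (24, NYC, 3, black), (24, NYC, 33, blue), (24, NYC, 37, grey)}
(Order ⨝ Part) ⋈ Supplier (natural join on city): {(11, DEN, 35, blue, 11, Atlas), (11, DEN, 35, blue, 23, Gamma), (11, DEN, 35, blue, 7, Zephyr), (11, DEN, 36, blue, 11, Atlas), (11, DEN, 36, blue, 23, Gamma), (11, DEN, 36, blue, 7, Zephyr), (11, DEN, 40, red, 11, Atlas), (11, DEN, 40, red, 23, Gamma), (11, DEN, 40, red, 7, Zephyr), (11, MIA, 35, blue, 23, Zephyr), (11, MIA, 35, blue, 35, Delta), (11, MIA, 36, blue, 23, Zephyr), (11, MIA, 36, blue, 35, Delta), (11, MIA, 40, red, 23, Zephyr), (11, MIA, 40, red, 35, Delta), (11, SEA, 35, blue, 28, Beta), (11, SEA, 36, blue, 28, Beta), (11, SEA, 40, red, 28, Beta), (24, MIA, 14, gold, 23, Zephyr), (24, MIA, 14, gold, 35, Delta), (24, MIA, 24, black, 23, Zephyr), (24, MIA, 24, black, 35, Delta), (24, MIA, 3, black, 23, Zephyr), (24, MIA, 3, black, 35, Delta), (24, MIA, 33, blue, 23, Zephyr), (24, MIA, 33, blue, 35, Delta), (24, MIA, 37, grey, 23, Zephyr), (24, MIA, 37, grey, 35, Delta)}
Apply σ_{cost < pid}; surviving tuples: {(24, MIA, 14, gold, 23, Zephyr), (24, MIA, 14, gold, 35, Delta), (24, MIA, 24, black, 35, Delta), (24, MIA, 3, black, 23, Zephyr), (24, MIA, 3, black, 35, Delta), (24, MIA, 33, blue, 35, Delta)}
Apply σ_{pid > 26}; surviving tuples: {(24, MIA, 14, gold, 35, Delta), (24, MIA, 24, black, 35, Delta), (24, MIA, 3, black, 35, Delta), (24, MIA, 33, blue, 35, Delta)}
Keep only column(s) pname, qty, cost: {(Delta, 24, 14), (Delta, 24, 24), (Delta, 24, 3), (Delta, 24, 33)}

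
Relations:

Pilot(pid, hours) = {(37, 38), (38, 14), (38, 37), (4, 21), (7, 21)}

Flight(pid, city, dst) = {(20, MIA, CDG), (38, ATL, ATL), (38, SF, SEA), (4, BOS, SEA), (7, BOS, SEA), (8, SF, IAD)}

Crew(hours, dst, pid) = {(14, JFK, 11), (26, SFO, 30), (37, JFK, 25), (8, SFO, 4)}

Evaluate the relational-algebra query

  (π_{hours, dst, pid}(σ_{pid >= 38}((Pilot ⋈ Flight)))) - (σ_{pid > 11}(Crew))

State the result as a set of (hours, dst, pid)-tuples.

Natural join on pid: {(38, 14, ATL, ATL), (38, 14, SF, SEA), (38, 37, ATL, ATL), (38, 37, SF, SEA), (4, 21, BOS, SEA), (7, 21, BOS, SEA)}
σ[pid >= 38]: keep tuples satisfying pid >= 38 → {(38, 14, ATL, ATL), (38, 14, SF, SEA), (38, 37, ATL, ATL), (38, 37, SF, SEA)}
π[hours, dst, pid]: project onto (hours, dst, pid) → {(14, ATL, 38), (14, SEA, 38), (37, ATL, 38), (37, SEA, 38)}
σ[pid > 11]: keep tuples satisfying pid > 11 → {(26, SFO, 30), (37, JFK, 25)}
Set difference of the two operands is {(14, ATL, 38), (14, SEA, 38), (37, ATL, 38), (37, SEA, 38)}.

{(14, ATL, 38), (14, SEA, 38), (37, ATL, 38), (37, SEA, 38)}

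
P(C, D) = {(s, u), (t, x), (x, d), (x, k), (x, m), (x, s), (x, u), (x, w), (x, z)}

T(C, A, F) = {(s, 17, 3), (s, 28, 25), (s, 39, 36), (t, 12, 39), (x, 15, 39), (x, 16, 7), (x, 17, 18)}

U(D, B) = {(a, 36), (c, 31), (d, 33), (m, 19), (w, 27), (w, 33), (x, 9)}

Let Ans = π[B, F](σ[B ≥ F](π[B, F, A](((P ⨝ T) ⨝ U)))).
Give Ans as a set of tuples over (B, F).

{(19, 18), (19, 7), (27, 18), (27, 7), (33, 18), (33, 7)}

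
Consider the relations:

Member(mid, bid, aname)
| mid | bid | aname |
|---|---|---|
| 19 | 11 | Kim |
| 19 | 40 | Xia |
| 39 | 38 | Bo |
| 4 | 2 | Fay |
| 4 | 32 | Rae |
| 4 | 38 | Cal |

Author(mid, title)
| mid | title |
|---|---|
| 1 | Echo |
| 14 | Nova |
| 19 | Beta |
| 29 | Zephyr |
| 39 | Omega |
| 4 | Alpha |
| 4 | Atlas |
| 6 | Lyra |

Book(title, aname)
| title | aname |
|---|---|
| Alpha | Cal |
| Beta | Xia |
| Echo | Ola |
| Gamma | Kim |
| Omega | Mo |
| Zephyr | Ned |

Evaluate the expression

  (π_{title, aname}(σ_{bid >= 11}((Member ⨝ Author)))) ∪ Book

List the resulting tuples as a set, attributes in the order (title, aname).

{(Alpha, Cal), (Alpha, Rae), (Atlas, Cal), (Atlas, Rae), (Beta, Kim), (Beta, Xia), (Echo, Ola), (Gamma, Kim), (Omega, Bo), (Omega, Mo), (Zephyr, Ned)}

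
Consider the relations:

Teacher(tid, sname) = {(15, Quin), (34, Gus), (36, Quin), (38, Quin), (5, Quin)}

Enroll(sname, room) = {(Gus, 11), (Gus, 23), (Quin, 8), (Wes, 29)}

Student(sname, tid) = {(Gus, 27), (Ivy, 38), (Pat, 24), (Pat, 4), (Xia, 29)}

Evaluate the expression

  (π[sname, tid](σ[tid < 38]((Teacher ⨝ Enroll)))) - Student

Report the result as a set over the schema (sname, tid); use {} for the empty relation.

{(Gus, 34), (Quin, 15), (Quin, 36), (Quin, 5)}

Joining Teacher and Enroll on sname yields {(15, Quin, 8), (34, Gus, 11), (34, Gus, 23), (36, Quin, 8), (38, Quin, 8), (5, Quin, 8)}.
σ[tid < 38]: keep tuples satisfying tid < 38 → {(15, Quin, 8), (34, Gus, 11), (34, Gus, 23), (36, Quin, 8), (5, Quin, 8)}
Projecting to sname, tid (1 duplicate(s) eliminated): {(Gus, 34), (Quin, 15), (Quin, 36), (Quin, 5)}
Difference: {(Gus, 34), (Quin, 15), (Quin, 36), (Quin, 5)} with {(Gus, 27), (Ivy, 38), (Pat, 24), (Pat, 4), (Xia, 29)} → {(Gus, 34), (Quin, 15), (Quin, 36), (Quin, 5)}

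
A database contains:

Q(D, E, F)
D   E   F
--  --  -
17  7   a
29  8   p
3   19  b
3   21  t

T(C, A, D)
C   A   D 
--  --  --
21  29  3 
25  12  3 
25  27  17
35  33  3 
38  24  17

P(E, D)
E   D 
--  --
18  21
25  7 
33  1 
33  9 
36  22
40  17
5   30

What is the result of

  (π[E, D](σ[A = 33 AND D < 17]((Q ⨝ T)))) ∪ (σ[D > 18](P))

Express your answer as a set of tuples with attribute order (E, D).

{(18, 21), (19, 3), (21, 3), (36, 22), (5, 30)}

Q ⋈ T (natural join on D): {(17, 7, a, 25, 27), (17, 7, a, 38, 24), (3, 19, b, 21, 29), (3, 19, b, 25, 12), (3, 19, b, 35, 33), (3, 21, t, 21, 29), (3, 21, t, 25, 12), (3, 21, t, 35, 33)}
σ[A = 33 AND D < 17]: keep tuples satisfying A = 33 AND D < 17 → {(3, 19, b, 35, 33), (3, 21, t, 35, 33)}
π[E, D]: project onto (E, D) → {(19, 3), (21, 3)}
σ[D > 18]: keep tuples satisfying D > 18 → {(18, 21), (36, 22), (5, 30)}
Set union of the two operands is {(18, 21), (19, 3), (21, 3), (36, 22), (5, 30)}.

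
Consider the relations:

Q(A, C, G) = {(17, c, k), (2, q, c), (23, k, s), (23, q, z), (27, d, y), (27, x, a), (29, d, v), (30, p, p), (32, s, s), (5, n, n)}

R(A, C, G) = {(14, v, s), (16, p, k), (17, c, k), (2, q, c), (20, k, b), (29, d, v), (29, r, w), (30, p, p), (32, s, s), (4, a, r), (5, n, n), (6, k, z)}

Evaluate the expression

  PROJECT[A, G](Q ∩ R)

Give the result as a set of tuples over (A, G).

Intersection: {(17, c, k), (2, q, c), (23, k, s), (23, q, z), (27, d, y), (27, x, a), (29, d, v), (30, p, p), (32, s, s), (5, n, n)} with {(14, v, s), (16, p, k), (17, c, k), (2, q, c), (20, k, b), (29, d, v), (29, r, w), (30, p, p), (32, s, s), (4, a, r), (5, n, n), (6, k, z)} → {(17, c, k), (2, q, c), (29, d, v), (30, p, p), (32, s, s), (5, n, n)}
Keep only column(s) A, G: {(17, k), (2, c), (29, v), (30, p), (32, s), (5, n)}

{(17, k), (2, c), (29, v), (30, p), (32, s), (5, n)}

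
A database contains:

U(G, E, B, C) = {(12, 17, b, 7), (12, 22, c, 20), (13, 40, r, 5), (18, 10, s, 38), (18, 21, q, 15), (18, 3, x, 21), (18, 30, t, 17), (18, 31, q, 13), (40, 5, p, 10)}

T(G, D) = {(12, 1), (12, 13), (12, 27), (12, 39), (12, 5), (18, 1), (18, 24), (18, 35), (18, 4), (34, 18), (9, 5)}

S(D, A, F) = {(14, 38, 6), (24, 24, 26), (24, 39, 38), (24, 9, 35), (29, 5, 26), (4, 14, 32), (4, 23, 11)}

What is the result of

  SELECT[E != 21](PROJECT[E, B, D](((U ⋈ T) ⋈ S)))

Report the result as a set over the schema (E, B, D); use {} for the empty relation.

Joining U and T on G yields {(12, 17, b, 7, 1), (12, 17, b, 7, 13), (12, 17, b, 7, 27), (12, 17, b, 7, 39), (12, 17, b, 7, 5), (12, 22, c, 20, 1), (12, 22, c, 20, 13), (12, 22, c, 20, 27), (12, 22, c, 20, 39), (12, 22, c, 20, 5), (18, 10, s, 38, 1), (18, 10, s, 38, 24), (18, 10, s, 38, 35), (18, 10, s, 38, 4), (18, 21, q, 15, 1), (18, 21, q, 15, 24), (18, 21, q, 15, 35), (18, 21, q, 15, 4), (18, 3, x, 21, 1), (18, 3, x, 21, 24), (18, 3, x, 21, 35), (18, 3, x, 21, 4), (18, 30, t, 17, 1), (18, 30, t, 17, 24), (18, 30, t, 17, 35), (18, 30, t, 17, 4), (18, 31, q, 13, 1), (18, 31, q, 13, 24), (18, 31, q, 13, 35), (18, 31, q, 13, 4)}.
Joining (U ⋈ T) and S on D yields {(18, 10, s, 38, 24, 24, 26), (18, 10, s, 38, 24, 39, 38), (18, 10, s, 38, 24, 9, 35), (18, 10, s, 38, 4, 14, 32), (18, 10, s, 38, 4, 23, 11), (18, 21, q, 15, 24, 24, 26), (18, 21, q, 15, 24, 39, 38), (18, 21, q, 15, 24, 9, 35), (18, 21, q, 15, 4, 14, 32), (18, 21, q, 15, 4, 23, 11), (18, 3, x, 21, 24, 24, 26), (18, 3, x, 21, 24, 39, 38), (18, 3, x, 21, 24, 9, 35), (18, 3, x, 21, 4, 14, 32), (18, 3, x, 21, 4, 23, 11), (18, 30, t, 17, 24, 24, 26), (18, 30, t, 17, 24, 39, 38), (18, 30, t, 17, 24, 9, 35), (18, 30, t, 17, 4, 14, 32), (18, 30, t, 17, 4, 23, 11), (18, 31, q, 13, 24, 24, 26), (18, 31, q, 13, 24, 39, 38), (18, 31, q, 13, 24, 9, 35), (18, 31, q, 13, 4, 14, 32), (18, 31, q, 13, 4, 23, 11)}.
Keep only column(s) E, B, D (15 duplicate(s) eliminated): {(10, s, 24), (10, s, 4), (21, q, 24), (21, q, 4), (3, x, 24), (3, x, 4), (30, t, 24), (30, t, 4), (31, q, 24), (31, q, 4)}
Apply σ_{E != 21}; surviving tuples: {(10, s, 24), (10, s, 4), (3, x, 24), (3, x, 4), (30, t, 24), (30, t, 4), (31, q, 24), (31, q, 4)}

{(10, s, 24), (10, s, 4), (3, x, 24), (3, x, 4), (30, t, 24), (30, t, 4), (31, q, 24), (31, q, 4)}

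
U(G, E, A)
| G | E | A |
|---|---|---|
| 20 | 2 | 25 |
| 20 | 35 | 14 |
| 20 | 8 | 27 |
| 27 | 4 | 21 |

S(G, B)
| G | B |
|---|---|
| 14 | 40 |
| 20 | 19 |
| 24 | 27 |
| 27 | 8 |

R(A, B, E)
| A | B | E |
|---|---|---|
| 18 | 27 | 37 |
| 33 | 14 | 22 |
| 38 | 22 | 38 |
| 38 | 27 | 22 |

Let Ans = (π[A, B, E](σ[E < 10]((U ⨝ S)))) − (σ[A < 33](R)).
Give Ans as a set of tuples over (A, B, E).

Natural join on G: {(20, 2, 25, 19), (20, 35, 14, 19), (20, 8, 27, 19), (27, 4, 21, 8)}
σ[E < 10]: keep tuples satisfying E < 10 → {(20, 2, 25, 19), (20, 8, 27, 19), (27, 4, 21, 8)}
Projecting to A, B, E: {(21, 8, 4), (25, 19, 2), (27, 19, 8)}
σ[A < 33]: keep tuples satisfying A < 33 → {(18, 27, 37)}
Difference: {(21, 8, 4), (25, 19, 2), (27, 19, 8)} with {(18, 27, 37)} → {(21, 8, 4), (25, 19, 2), (27, 19, 8)}

{(21, 8, 4), (25, 19, 2), (27, 19, 8)}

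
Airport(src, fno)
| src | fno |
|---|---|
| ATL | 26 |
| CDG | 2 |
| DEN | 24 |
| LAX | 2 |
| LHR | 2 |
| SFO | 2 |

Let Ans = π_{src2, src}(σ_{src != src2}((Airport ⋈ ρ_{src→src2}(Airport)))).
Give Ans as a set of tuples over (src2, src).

ρ[src→src2]: schema becomes (src2, fno); tuples unchanged.
Airport ⋈ ρ_{src→src2}(Airport) (natural join on fno): {(ATL, 26, ATL), (CDG, 2, CDG), (CDG, 2, LAX), (CDG, 2, LHR), (CDG, 2, SFO), (DEN, 24, DEN), (LAX, 2, CDG), (LAX, 2, LAX), (LAX, 2, LHR), (LAX, 2, SFO), (LHR, 2, CDG), (LHR, 2, LAX), (LHR, 2, LHR), (LHR, 2, SFO), (SFO, 2, CDG), (SFO, 2, LAX), (SFO, 2, LHR), (SFO, 2, SFO)}
Selection src != src2: {(CDG, 2, LAX), (CDG, 2, LHR), (CDG, 2, SFO), (LAX, 2, CDG), (LAX, 2, LHR), (LAX, 2, SFO), (LHR, 2, CDG), (LHR, 2, LAX), (LHR, 2, SFO), (SFO, 2, CDG), (SFO, 2, LAX), (SFO, 2, LHR)}
π[src2, src]: project onto (src2, src) → {(CDG, LAX), (CDG, LHR), (CDG, SFO), (LAX, CDG), (LAX, LHR), (LAX, SFO), (LHR, CDG), (LHR, LAX), (LHR, SFO), (SFO, CDG), (SFO, LAX), (SFO, LHR)}

{(CDG, LAX), (CDG, LHR), (CDG, SFO), (LAX, CDG), (LAX, LHR), (LAX, SFO), (LHR, CDG), (LHR, LAX), (LHR, SFO), (SFO, CDG), (SFO, LAX), (SFO, LHR)}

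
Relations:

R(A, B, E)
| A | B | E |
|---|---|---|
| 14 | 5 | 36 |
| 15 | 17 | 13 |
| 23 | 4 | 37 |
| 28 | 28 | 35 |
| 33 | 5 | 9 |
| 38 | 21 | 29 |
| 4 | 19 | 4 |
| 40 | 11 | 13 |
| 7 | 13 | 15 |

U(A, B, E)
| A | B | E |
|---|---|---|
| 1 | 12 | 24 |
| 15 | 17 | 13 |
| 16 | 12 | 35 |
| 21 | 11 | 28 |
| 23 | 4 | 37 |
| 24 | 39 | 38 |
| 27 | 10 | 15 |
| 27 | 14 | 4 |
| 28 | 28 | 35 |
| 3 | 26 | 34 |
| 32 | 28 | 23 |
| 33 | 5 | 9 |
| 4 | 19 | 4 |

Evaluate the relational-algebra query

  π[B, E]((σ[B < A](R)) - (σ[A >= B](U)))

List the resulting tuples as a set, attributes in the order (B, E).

{(11, 13), (21, 29), (5, 36)}

Apply σ_{B < A}; surviving tuples: {(14, 5, 36), (23, 4, 37), (33, 5, 9), (38, 21, 29), (40, 11, 13)}
Apply σ_{A >= B}; surviving tuples: {(16, 12, 35), (21, 11, 28), (23, 4, 37), (27, 10, 15), (27, 14, 4), (28, 28, 35), (32, 28, 23), (33, 5, 9)}
Difference: {(14, 5, 36), (23, 4, 37), (33, 5, 9), (38, 21, 29), (40, 11, 13)} with {(16, 12, 35), (21, 11, 28), (23, 4, 37), (27, 10, 15), (27, 14, 4), (28, 28, 35), (32, 28, 23), (33, 5, 9)} → {(14, 5, 36), (38, 21, 29), (40, 11, 13)}
π[B, E]: project onto (B, E) → {(11, 13), (21, 29), (5, 36)}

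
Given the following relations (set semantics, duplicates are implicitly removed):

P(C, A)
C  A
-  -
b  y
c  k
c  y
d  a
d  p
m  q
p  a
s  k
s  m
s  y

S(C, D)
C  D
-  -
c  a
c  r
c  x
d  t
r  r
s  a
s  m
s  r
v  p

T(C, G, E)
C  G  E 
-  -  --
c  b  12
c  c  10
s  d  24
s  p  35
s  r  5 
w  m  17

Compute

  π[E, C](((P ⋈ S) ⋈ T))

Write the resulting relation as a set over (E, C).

Natural join on C: {(c, k, a), (c, k, r), (c, k, x), (c, y, a), (c, y, r), (c, y, x), (d, a, t), (d, p, t), (s, k, a), (s, k, m), (s, k, r), (s, m, a), (s, m, m), (s, m, r), (s, y, a), (s, y, m), (s, y, r)}
Natural join on C: {(c, k, a, b, 12), (c, k, a, c, 10), (c, k, r, b, 12), (c, k, r, c, 10), (c, k, x, b, 12), (c, k, x, c, 10), (c, y, a, b, 12), (c, y, a, c, 10), (c, y, r, b, 12), (c, y, r, c, 10), (c, y, x, b, 12), (c, y, x, c, 10), (s, k, a, d, 24), (s, k, a, p, 35), (s, k, a, r, 5), (s, k, m, d, 24), (s, k, m, p, 35), (s, k, m, r, 5), (s, k, r, d, 24), (s, k, r, p, 35), (s, k, r, r, 5), (s, m, a, d, 24), (s, m, a, p, 35), (s, m, a, r, 5), (s, m, m, d, 24), (s, m, m, p, 35), (s, m, m, r, 5), (s, m, r, d, 24), (s, m, r, p, 35), (s, m, r, r, 5), (s, y, a, d, 24), (s, y, a, p, 35), (s, y, a, r, 5), (s, y, m, d, 24), (s, y, m, p, 35), (s, y, m, r, 5), (s, y, r, d, 24), (s, y, r, p, 35), (s, y, r, r, 5)}
π[E, C]: project onto (E, C) (34 duplicate(s) eliminated) → {(10, c), (12, c), (24, s), (35, s), (5, s)}

{(10, c), (12, c), (24, s), (35, s), (5, s)}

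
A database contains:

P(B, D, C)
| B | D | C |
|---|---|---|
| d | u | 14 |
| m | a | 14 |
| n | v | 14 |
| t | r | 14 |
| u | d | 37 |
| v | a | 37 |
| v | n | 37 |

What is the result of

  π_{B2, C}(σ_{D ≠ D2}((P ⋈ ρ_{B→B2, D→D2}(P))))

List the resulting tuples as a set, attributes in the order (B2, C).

ρ[B→B2, D→D2]: schema becomes (B2, D2, C); tuples unchanged.
Natural join on C: {(d, u, 14, d, u), (d, u, 14, m, a), (d, u, 14, n, v), (d, u, 14, t, r), (m, a, 14, d, u), (m, a, 14, m, a), (m, a, 14, n, v), (m, a, 14, t, r), (n, v, 14, d, u), (n, v, 14, m, a), (n, v, 14, n, v), (n, v, 14, t, r), (t, r, 14, d, u), (t, r, 14, m, a), (t, r, 14, n, v), (t, r, 14, t, r), (u, d, 37, u, d), (u, d, 37, v, a), (u, d, 37, v, n), (v, a, 37, u, d), (v, a, 37, v, a), (v, a, 37, v, n), (v, n, 37, u, d), (v, n, 37, v, a), (v, n, 37, v, n)}
Selection D ≠ D2: {(d, u, 14, m, a), (d, u, 14, n, v), (d, u, 14, t, r), (m, a, 14, d, u), (m, a, 14, n, v), (m, a, 14, t, r), (n, v, 14, d, u), (n, v, 14, m, a), (n, v, 14, t, r), (t, r, 14, d, u), (t, r, 14, m, a), (t, r, 14, n, v), (u, d, 37, v, a), (u, d, 37, v, n), (v, a, 37, u, d), (v, a, 37, v, n), (v, n, 37, u, d), (v, n, 37, v, a)}
π[B2, C]: project onto (B2, C) (12 duplicate(s) eliminated) → {(d, 14), (m, 14), (n, 14), (t, 14), (u, 37), (v, 37)}

{(d, 14), (m, 14), (n, 14), (t, 14), (u, 37), (v, 37)}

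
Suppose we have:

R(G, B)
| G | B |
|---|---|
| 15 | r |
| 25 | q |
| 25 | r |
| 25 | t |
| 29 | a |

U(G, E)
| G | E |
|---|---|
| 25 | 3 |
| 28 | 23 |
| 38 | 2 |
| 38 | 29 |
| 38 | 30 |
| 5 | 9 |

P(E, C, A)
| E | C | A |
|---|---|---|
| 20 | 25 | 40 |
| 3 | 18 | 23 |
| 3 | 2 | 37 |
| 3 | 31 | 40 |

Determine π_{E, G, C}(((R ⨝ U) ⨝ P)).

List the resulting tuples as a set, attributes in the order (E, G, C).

{(3, 25, 18), (3, 25, 2), (3, 25, 31)}

Natural join on G: {(25, q, 3), (25, r, 3), (25, t, 3)}
Natural join on E: {(25, q, 3, 18, 23), (25, q, 3, 2, 37), (25, q, 3, 31, 40), (25, r, 3, 18, 23), (25, r, 3, 2, 37), (25, r, 3, 31, 40), (25, t, 3, 18, 23), (25, t, 3, 2, 37), (25, t, 3, 31, 40)}
π[E, G, C]: project onto (E, G, C) (6 duplicate(s) eliminated) → {(3, 25, 18), (3, 25, 2), (3, 25, 31)}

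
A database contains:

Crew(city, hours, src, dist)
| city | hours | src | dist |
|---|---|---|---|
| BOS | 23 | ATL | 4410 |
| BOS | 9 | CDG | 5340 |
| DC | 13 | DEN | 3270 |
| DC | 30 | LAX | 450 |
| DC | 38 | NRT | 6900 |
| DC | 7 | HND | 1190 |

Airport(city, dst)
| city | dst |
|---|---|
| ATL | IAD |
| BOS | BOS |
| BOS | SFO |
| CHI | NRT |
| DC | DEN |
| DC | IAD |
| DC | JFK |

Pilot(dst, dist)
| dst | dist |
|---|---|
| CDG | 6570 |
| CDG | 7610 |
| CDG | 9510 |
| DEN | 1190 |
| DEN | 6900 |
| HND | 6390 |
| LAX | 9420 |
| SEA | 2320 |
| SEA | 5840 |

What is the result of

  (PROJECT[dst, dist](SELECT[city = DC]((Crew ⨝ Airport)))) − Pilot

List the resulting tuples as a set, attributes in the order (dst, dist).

{(DEN, 3270), (DEN, 450), (IAD, 1190), (IAD, 3270), (IAD, 450), (IAD, 6900), (JFK, 1190), (JFK, 3270), (JFK, 450), (JFK, 6900)}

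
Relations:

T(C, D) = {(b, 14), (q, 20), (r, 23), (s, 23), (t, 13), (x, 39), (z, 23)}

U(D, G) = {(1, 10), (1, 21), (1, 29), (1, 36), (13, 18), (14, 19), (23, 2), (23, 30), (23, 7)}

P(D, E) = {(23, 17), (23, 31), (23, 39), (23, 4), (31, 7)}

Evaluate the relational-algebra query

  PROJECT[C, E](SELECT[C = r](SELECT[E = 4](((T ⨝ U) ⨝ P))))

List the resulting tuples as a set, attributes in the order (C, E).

{(r, 4)}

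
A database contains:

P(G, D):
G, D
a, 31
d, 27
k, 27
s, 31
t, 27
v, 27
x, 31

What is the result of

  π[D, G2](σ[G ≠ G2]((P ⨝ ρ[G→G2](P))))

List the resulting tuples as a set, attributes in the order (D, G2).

{(27, d), (27, k), (27, t), (27, v), (31, a), (31, s), (31, x)}

ρ[G→G2]: schema becomes (G2, D); tuples unchanged.
Joining P and ρ[G→G2](P) on D yields {(a, 31, a), (a, 31, s), (a, 31, x), (d, 27, d), (d, 27, k), (d, 27, t), (d, 27, v), (k, 27, d), (k, 27, k), (k, 27, t), (k, 27, v), (s, 31, a), (s, 31, s), (s, 31, x), (t, 27, d), (t, 27, k), (t, 27, t), (t, 27, v), (v, 27, d), (v, 27, k), (v, 27, t), (v, 27, v), (x, 31, a), (x, 31, s), (x, 31, x)}.
Filtering on G ≠ G2 leaves {(a, 31, s), (a, 31, x), (d, 27, k), (d, 27, t), (d, 27, v), (k, 27, d), (k, 27, t), (k, 27, v), (s, 31, a), (s, 31, x), (t, 27, d), (t, 27, k), (t, 27, v), (v, 27, d), (v, 27, k), (v, 27, t), (x, 31, a), (x, 31, s)}.
Projecting to D, G2 (11 duplicate(s) eliminated): {(27, d), (27, k), (27, t), (27, v), (31, a), (31, s), (31, x)}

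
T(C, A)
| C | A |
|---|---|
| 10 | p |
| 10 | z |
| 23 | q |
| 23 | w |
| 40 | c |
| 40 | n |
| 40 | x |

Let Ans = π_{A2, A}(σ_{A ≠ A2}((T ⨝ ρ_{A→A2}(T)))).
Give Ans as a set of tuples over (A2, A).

{(c, n), (c, x), (n, c), (n, x), (p, z), (q, w), (w, q), (x, c), (x, n), (z, p)}

ρ[A→A2]: schema becomes (C, A2); tuples unchanged.
Joining T and ρ_{A→A2}(T) on C yields {(10, p, p), (10, p, z), (10, z, p), (10, z, z), (23, q, q), (23, q, w), (23, w, q), (23, w, w), (40, c, c), (40, c, n), (40, c, x), (40, n, c), (40, n, n), (40, n, x), (40, x, c), (40, x, n), (40, x, x)}.
Selection A ≠ A2: {(10, p, z), (10, z, p), (23, q, w), (23, w, q), (40, c, n), (40, c, x), (40, n, c), (40, n, x), (40, x, c), (40, x, n)}
Projecting to A2, A: {(c, n), (c, x), (n, c), (n, x), (p, z), (q, w), (w, q), (x, c), (x, n), (z, p)}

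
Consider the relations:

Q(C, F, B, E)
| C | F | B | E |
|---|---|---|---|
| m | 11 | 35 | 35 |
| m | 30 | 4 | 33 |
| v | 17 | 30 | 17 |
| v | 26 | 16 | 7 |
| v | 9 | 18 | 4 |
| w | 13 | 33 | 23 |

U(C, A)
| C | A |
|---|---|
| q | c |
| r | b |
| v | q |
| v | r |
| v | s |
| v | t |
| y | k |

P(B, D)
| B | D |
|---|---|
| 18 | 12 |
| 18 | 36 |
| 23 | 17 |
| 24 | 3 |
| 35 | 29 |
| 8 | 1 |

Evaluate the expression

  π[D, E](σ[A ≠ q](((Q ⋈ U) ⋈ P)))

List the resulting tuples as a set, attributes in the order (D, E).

Joining Q and U on C yields {(v, 17, 30, 17, q), (v, 17, 30, 17, r), (v, 17, 30, 17, s), (v, 17, 30, 17, t), (v, 26, 16, 7, q), (v, 26, 16, 7, r), (v, 26, 16, 7, s), (v, 26, 16, 7, t), (v, 9, 18, 4, q), (v, 9, 18, 4, r), (v, 9, 18, 4, s), (v, 9, 18, 4, t)}.
Joining (Q ⋈ U) and P on B yields {(v, 9, 18, 4, q, 12), (v, 9, 18, 4, q, 36), (v, 9, 18, 4, r, 12), (v, 9, 18, 4, r, 36), (v, 9, 18, 4, s, 12), (v, 9, 18, 4, s, 36), (v, 9, 18, 4, t, 12), (v, 9, 18, 4, t, 36)}.
σ[A ≠ q]: keep tuples satisfying A ≠ q → {(v, 9, 18, 4, r, 12), (v, 9, 18, 4, r, 36), (v, 9, 18, 4, s, 12), (v, 9, 18, 4, s, 36), (v, 9, 18, 4, t, 12), (v, 9, 18, 4, t, 36)}
Keep only column(s) D, E (4 duplicate(s) eliminated): {(12, 4), (36, 4)}

{(12, 4), (36, 4)}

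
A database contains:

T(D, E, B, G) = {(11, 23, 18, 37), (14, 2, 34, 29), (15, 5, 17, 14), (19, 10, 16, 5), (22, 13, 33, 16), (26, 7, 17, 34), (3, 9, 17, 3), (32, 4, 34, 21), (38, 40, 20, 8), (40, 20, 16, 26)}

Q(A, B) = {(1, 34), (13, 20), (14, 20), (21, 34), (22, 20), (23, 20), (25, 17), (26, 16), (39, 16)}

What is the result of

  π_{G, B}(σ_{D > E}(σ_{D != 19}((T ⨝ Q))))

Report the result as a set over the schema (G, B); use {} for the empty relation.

{(14, 17), (21, 34), (26, 16), (29, 34), (34, 17)}

T ⋈ Q (natural join on B): {(14, 2, 34, 29, 1), (14, 2, 34, 29, 21), (15, 5, 17, 14, 25), (19, 10, 16, 5, 26), (19, 10, 16, 5, 39), (26, 7, 17, 34, 25), (3, 9, 17, 3, 25), (32, 4, 34, 21, 1), (32, 4, 34, 21, 21), (38, 40, 20, 8, 13), (38, 40, 20, 8, 14), (38, 40, 20, 8, 22), (38, 40, 20, 8, 23), (40, 20, 16, 26, 26), (40, 20, 16, 26, 39)}
Selection D != 19: {(14, 2, 34, 29, 1), (14, 2, 34, 29, 21), (15, 5, 17, 14, 25), (26, 7, 17, 34, 25), (3, 9, 17, 3, 25), (32, 4, 34, 21, 1), (32, 4, 34, 21, 21), (38, 40, 20, 8, 13), (38, 40, 20, 8, 14), (38, 40, 20, 8, 22), (38, 40, 20, 8, 23), (40, 20, 16, 26, 26), (40, 20, 16, 26, 39)}
Selection D > E: {(14, 2, 34, 29, 1), (14, 2, 34, 29, 21), (15, 5, 17, 14, 25), (26, 7, 17, 34, 25), (32, 4, 34, 21, 1), (32, 4, 34, 21, 21), (40, 20, 16, 26, 26), (40, 20, 16, 26, 39)}
Keep only column(s) G, B (3 duplicate(s) eliminated): {(14, 17), (21, 34), (26, 16), (29, 34), (34, 17)}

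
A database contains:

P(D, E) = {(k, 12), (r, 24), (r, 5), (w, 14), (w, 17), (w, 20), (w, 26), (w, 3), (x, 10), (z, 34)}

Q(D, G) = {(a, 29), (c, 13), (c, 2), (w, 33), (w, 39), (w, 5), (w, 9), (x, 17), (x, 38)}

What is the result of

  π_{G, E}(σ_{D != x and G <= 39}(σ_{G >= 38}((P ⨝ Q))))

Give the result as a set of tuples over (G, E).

{(39, 14), (39, 17), (39, 20), (39, 26), (39, 3)}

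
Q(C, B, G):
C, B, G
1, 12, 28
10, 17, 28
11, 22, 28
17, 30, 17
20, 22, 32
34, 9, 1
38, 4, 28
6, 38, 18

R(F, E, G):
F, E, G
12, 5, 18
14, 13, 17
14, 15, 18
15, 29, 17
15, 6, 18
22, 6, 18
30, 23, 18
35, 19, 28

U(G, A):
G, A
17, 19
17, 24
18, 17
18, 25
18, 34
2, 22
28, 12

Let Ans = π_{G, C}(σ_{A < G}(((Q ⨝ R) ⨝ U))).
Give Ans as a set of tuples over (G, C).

Q ⋈ R (natural join on G): {(1, 12, 28, 35, 19), (10, 17, 28, 35, 19), (11, 22, 28, 35, 19), (17, 30, 17, 14, 13), (17, 30, 17, 15, 29), (38, 4, 28, 35, 19), (6, 38, 18, 12, 5), (6, 38, 18, 14, 15), (6, 38, 18, 15, 6), (6, 38, 18, 22, 6), (6, 38, 18, 30, 23)}
(Q ⨝ R) ⋈ U (natural join on G): {(1, 12, 28, 35, 19, 12), (10, 17, 28, 35, 19, 12), (11, 22, 28, 35, 19, 12), (17, 30, 17, 14, 13, 19), (17, 30, 17, 14, 13, 24), (17, 30, 17, 15, 29, 19), (17, 30, 17, 15, 29, 24), (38, 4, 28, 35, 19, 12), (6, 38, 18, 12, 5, 17), (6, 38, 18, 12, 5, 25), (6, 38, 18, 12, 5, 34), (6, 38, 18, 14, 15, 17), (6, 38, 18, 14, 15, 25), (6, 38, 18, 14, 15, 34), (6, 38, 18, 15, 6, 17), (6, 38, 18, 15, 6, 25), (6, 38, 18, 15, 6, 34), (6, 38, 18, 22, 6, 17), (6, 38, 18, 22, 6, 25), (6, 38, 18, 22, 6, 34), (6, 38, 18, 30, 23, 17), (6, 38, 18, 30, 23, 25), (6, 38, 18, 30, 23, 34)}
σ[A < G]: keep tuples satisfying A < G → {(1, 12, 28, 35, 19, 12), (10, 17, 28, 35, 19, 12), (11, 22, 28, 35, 19, 12), (38, 4, 28, 35, 19, 12), (6, 38, 18, 12, 5, 17), (6, 38, 18, 14, 15, 17), (6, 38, 18, 15, 6, 17), (6, 38, 18, 22, 6, 17), (6, 38, 18, 30, 23, 17)}
Keep only column(s) G, C (4 duplicate(s) eliminated): {(18, 6), (28, 1), (28, 10), (28, 11), (28, 38)}

{(18, 6), (28, 1), (28, 10), (28, 11), (28, 38)}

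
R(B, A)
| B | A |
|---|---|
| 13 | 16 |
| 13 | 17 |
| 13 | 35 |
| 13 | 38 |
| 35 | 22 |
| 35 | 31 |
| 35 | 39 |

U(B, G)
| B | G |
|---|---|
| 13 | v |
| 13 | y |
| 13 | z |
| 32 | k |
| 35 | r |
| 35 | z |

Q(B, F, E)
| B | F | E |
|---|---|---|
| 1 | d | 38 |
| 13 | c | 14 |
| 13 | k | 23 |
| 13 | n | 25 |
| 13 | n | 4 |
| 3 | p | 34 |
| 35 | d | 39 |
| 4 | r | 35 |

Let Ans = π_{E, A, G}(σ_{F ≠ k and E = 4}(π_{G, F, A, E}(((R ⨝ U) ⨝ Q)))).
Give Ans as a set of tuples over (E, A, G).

{(4, 16, v), (4, 16, y), (4, 16, z), (4, 17, v), (4, 17, y), (4, 17, z), (4, 35, v), (4, 35, y), (4, 35, z), (4, 38, v), (4, 38, y), (4, 38, z)}

Joining R and U on B yields {(13, 16, v), (13, 16, y), (13, 16, z), (13, 17, v), (13, 17, y), (13, 17, z), (13, 35, v), (13, 35, y), (13, 35, z), (13, 38, v), (13, 38, y), (13, 38, z), (35, 22, r), (35, 22, z), (35, 31, r), (35, 31, z), (35, 39, r), (35, 39, z)}.
Joining (R ⨝ U) and Q on B yields {(13, 16, v, c, 14), (13, 16, v, k, 23), (13, 16, v, n, 25), (13, 16, v, n, 4), (13, 16, y, c, 14), (13, 16, y, k, 23), (13, 16, y, n, 25), (13, 16, y, n, 4), (13, 16, z, c, 14), (13, 16, z, k, 23), (13, 16, z, n, 25), (13, 16, z, n, 4), (13, 17, v, c, 14), (13, 17, v, k, 23), (13, 17, v, n, 25), (13, 17, v, n, 4), (13, 17, y, c, 14), (13, 17, y, k, 23), (13, 17, y, n, 25), (13, 17, y, n, 4), (13, 17, z, c, 14), (13, 17, z, k, 23), (13, 17, z, n, 25), (13, 17, z, n, 4), (13, 35, v, c, 14), (13, 35, v, k, 23), (13, 35, v, n, 25), (13, 35, v, n, 4), (13, 35, y, c, 14), (13, 35, y, k, 23), (13, 35, y, n, 25), (13, 35, y, n, 4), (13, 35, z, c, 14), (13, 35, z, k, 23), (13, 35, z, n, 25), (13, 35, z, n, 4), (13, 38, v, c, 14), (13, 38, v, k, 23), (13, 38, v, n, 25), (13, 38, v, n, 4), (13, 38, y, c, 14), (13, 38, y, k, 23), (13, 38, y, n, 25), (13, 38, y, n, 4), (13, 38, z, c, 14), (13, 38, z, k, 23), (13, 38, z, n, 25), (13, 38, z, n, 4), (35, 22, r, d, 39), (35, 22, z, d, 39), (35, 31, r, d, 39), (35, 31, z, d, 39), (35, 39, r, d, 39), (35, 39, z, d, 39)}.
π[G, F, A, E]: project onto (G, F, A, E) → {(r, d, 22, 39), (r, d, 31, 39), (r, d, 39, 39), (v, c, 16, 14), (v, c, 17, 14), (v, c, 35, 14), (v, c, 38, 14), (v, k, 16, 23), (v, k, 17, 23), (v, k, 35, 23), (v, k, 38, 23), (v, n, 16, 25), (v, n, 16, 4), (v, n, 17, 25), (v, n, 17, 4), (v, n, 35, 25), (v, n, 35, 4), (v, n, 38, 25), (v, n, 38, 4), (y, c, 16, 14), (y, c, 17, 14), (y, c, 35, 14), (y, c, 38, 14), (y, k, 16, 23), (y, k, 17, 23), (y, k, 35, 23), (y, k, 38, 23), (y, n, 16, 25), (y, n, 16, 4), (y, n, 17, 25), (y, n, 17, 4), (y, n, 35, 25), (y, n, 35, 4), (y, n, 38, 25), (y, n, 38, 4), (z, c, 16, 14), (z, c, 17, 14), (z, c, 35, 14), (z, c, 38, 14), (z, d, 22, 39), (z, d, 31, 39), (z, d, 39, 39), (z, k, 16, 23), (z, k, 17, 23), (z, k, 35, 23), (z, k, 38, 23), (z, n, 16, 25), (z, n, 16, 4), (z, n, 17, 25), (z, n, 17, 4), (z, n, 35, 25), (z, n, 35, 4), (z, n, 38, 25), (z, n, 38, 4)}
Apply σ_{F ≠ k and E = 4}; surviving tuples: {(v, n, 16, 4), (v, n, 17, 4), (v, n, 35, 4), (v, n, 38, 4), (y, n, 16, 4), (y, n, 17, 4), (y, n, 35, 4), (y, n, 38, 4), (z, n, 16, 4), (z, n, 17, 4), (z, n, 35, 4), (z, n, 38, 4)}
π[E, A, G]: project onto (E, A, G) → {(4, 16, v), (4, 16, y), (4, 16, z), (4, 17, v), (4, 17, y), (4, 17, z), (4, 35, v), (4, 35, y), (4, 35, z), (4, 38, v), (4, 38, y), (4, 38, z)}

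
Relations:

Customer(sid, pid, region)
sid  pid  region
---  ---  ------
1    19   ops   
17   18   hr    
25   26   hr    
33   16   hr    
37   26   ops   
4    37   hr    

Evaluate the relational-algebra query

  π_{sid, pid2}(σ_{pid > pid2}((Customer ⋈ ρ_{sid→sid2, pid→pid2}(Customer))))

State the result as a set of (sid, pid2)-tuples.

{(17, 16), (25, 16), (25, 18), (37, 19), (4, 16), (4, 18), (4, 26)}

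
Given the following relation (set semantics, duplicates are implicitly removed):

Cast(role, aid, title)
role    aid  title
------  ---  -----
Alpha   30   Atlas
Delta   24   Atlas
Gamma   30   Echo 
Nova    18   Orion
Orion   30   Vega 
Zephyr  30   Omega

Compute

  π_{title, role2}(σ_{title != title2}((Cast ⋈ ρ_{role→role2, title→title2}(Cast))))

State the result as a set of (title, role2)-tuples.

ρ[role→role2, title→title2]: schema becomes (role2, aid, title2); tuples unchanged.
Cast ⋈ ρ_{role→role2, title→title2}(Cast) (natural join on aid): {(Alpha, 30, Atlas, Alpha, Atlas), (Alpha, 30, Atlas, Gamma, Echo), (Alpha, 30, Atlas, Orion, Vega), (Alpha, 30, Atlas, Zephyr, Omega), (Delta, 24, Atlas, Delta, Atlas), (Gamma, 30, Echo, Alpha, Atlas), (Gamma, 30, Echo, Gamma, Echo), (Gamma, 30, Echo, Orion, Vega), (Gamma, 30, Echo, Zephyr, Omega), (Nova, 18, Orion, Nova, Orion), (Orion, 30, Vega, Alpha, Atlas), (Orion, 30, Vega, Gamma, Echo), (Orion, 30, Vega, Orion, Vega), (Orion, 30, Vega, Zephyr, Omega), (Zephyr, 30, Omega, Alpha, Atlas), (Zephyr, 30, Omega, Gamma, Echo), (Zephyr, 30, Omega, Orion, Vega), (Zephyr, 30, Omega, Zephyr, Omega)}
Apply σ_{title != title2}; surviving tuples: {(Alpha, 30, Atlas, Gamma, Echo), (Alpha, 30, Atlas, Orion, Vega), (Alpha, 30, Atlas, Zephyr, Omega), (Gamma, 30, Echo, Alpha, Atlas), (Gamma, 30, Echo, Orion, Vega), (Gamma, 30, Echo, Zephyr, Omega), (Orion, 30, Vega, Alpha, Atlas), (Orion, 30, Vega, Gamma, Echo), (Orion, 30, Vega, Zephyr, Omega), (Zephyr, 30, Omega, Alpha, Atlas), (Zephyr, 30, Omega, Gamma, Echo), (Zephyr, 30, Omega, Orion, Vega)}
Projecting to title, role2: {(Atlas, Gamma), (Atlas, Orion), (Atlas, Zephyr), (Echo, Alpha), (Echo, Orion), (Echo, Zephyr), (Omega, Alpha), (Omega, Gamma), (Omega, Orion), (Vega, Alpha), (Vega, Gamma), (Vega, Zephyr)}

{(Atlas, Gamma), (Atlas, Orion), (Atlas, Zephyr), (Echo, Alpha), (Echo, Orion), (Echo, Zephyr), (Omega, Alpha), (Omega, Gamma), (Omega, Orion), (Vega, Alpha), (Vega, Gamma), (Vega, Zephyr)}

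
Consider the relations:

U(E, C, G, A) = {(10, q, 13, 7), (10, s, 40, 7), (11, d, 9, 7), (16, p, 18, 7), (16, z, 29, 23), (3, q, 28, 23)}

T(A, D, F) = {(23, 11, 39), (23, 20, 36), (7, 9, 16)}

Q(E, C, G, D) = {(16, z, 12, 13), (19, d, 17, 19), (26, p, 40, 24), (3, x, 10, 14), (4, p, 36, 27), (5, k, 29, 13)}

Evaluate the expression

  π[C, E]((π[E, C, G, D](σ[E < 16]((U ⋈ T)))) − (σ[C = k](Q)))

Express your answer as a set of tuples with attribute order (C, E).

{(d, 11), (q, 10), (q, 3), (s, 10)}

U ⋈ T (natural join on A): {(10, q, 13, 7, 9, 16), (10, s, 40, 7, 9, 16), (11, d, 9, 7, 9, 16), (16, p, 18, 7, 9, 16), (16, z, 29, 23, 11, 39), (16, z, 29, 23, 20, 36), (3, q, 28, 23, 11, 39), (3, q, 28, 23, 20, 36)}
Apply σ_{E < 16}; surviving tuples: {(10, q, 13, 7, 9, 16), (10, s, 40, 7, 9, 16), (11, d, 9, 7, 9, 16), (3, q, 28, 23, 11, 39), (3, q, 28, 23, 20, 36)}
π_{E, C, G, D} gives {(10, q, 13, 9), (10, s, 40, 9), (11, d, 9, 9), (3, q, 28, 11), (3, q, 28, 20)}.
Apply σ_{C = k}; surviving tuples: {(5, k, 29, 13)}
Difference: {(10, q, 13, 9), (10, s, 40, 9), (11, d, 9, 9), (3, q, 28, 11), (3, q, 28, 20)} with {(5, k, 29, 13)} → {(10, q, 13, 9), (10, s, 40, 9), (11, d, 9, 9), (3, q, 28, 11), (3, q, 28, 20)}
π_{C, E} gives {(d, 11), (q, 10), (q, 3), (s, 10)} (1 duplicate(s) eliminated).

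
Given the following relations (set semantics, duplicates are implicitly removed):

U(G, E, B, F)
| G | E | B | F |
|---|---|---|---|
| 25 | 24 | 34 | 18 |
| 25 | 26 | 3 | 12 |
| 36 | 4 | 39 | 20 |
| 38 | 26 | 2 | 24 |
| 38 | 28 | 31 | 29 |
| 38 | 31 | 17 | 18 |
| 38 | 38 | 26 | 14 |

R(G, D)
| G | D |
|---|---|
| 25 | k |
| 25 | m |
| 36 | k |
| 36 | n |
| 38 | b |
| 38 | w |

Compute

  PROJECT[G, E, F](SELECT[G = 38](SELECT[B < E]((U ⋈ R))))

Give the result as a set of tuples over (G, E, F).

{(38, 26, 24), (38, 31, 18), (38, 38, 14)}

U ⋈ R (natural join on G): {(25, 24, 34, 18, k), (25, 24, 34, 18, m), (25, 26, 3, 12, k), (25, 26, 3, 12, m), (36, 4, 39, 20, k), (36, 4, 39, 20, n), (38, 26, 2, 24, b), (38, 26, 2, 24, w), (38, 28, 31, 29, b), (38, 28, 31, 29, w), (38, 31, 17, 18, b), (38, 31, 17, 18, w), (38, 38, 26, 14, b), (38, 38, 26, 14, w)}
Apply σ_{B < E}; surviving tuples: {(25, 26, 3, 12, k), (25, 26, 3, 12, m), (38, 26, 2, 24, b), (38, 26, 2, 24, w), (38, 31, 17, 18, b), (38, 31, 17, 18, w), (38, 38, 26, 14, b), (38, 38, 26, 14, w)}
Apply σ_{G = 38}; surviving tuples: {(38, 26, 2, 24, b), (38, 26, 2, 24, w), (38, 31, 17, 18, b), (38, 31, 17, 18, w), (38, 38, 26, 14, b), (38, 38, 26, 14, w)}
Projecting to G, E, F (3 duplicate(s) eliminated): {(38, 26, 24), (38, 31, 18), (38, 38, 14)}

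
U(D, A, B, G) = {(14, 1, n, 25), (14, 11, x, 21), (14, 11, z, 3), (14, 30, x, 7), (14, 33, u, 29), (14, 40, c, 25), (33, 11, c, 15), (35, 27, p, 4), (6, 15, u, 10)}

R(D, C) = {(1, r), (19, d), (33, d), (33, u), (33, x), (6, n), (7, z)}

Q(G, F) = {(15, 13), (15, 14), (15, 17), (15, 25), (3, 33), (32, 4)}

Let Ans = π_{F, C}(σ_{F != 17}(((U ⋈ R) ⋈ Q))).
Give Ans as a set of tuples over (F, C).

{(13, d), (13, u), (13, x), (14, d), (14, u), (14, x), (25, d), (25, u), (25, x)}

Joining U and R on D yields {(33, 11, c, 15, d), (33, 11, c, 15, u), (33, 11, c, 15, x), (6, 15, u, 10, n)}.
Joining (U ⋈ R) and Q on G yields {(33, 11, c, 15, d, 13), (33, 11, c, 15, d, 14), (33, 11, c, 15, d, 17), (33, 11, c, 15, d, 25), (33, 11, c, 15, u, 13), (33, 11, c, 15, u, 14), (33, 11, c, 15, u, 17), (33, 11, c, 15, u, 25), (33, 11, c, 15, x, 13), (33, 11, c, 15, x, 14), (33, 11, c, 15, x, 17), (33, 11, c, 15, x, 25)}.
Filtering on F != 17 leaves {(33, 11, c, 15, d, 13), (33, 11, c, 15, d, 14), (33, 11, c, 15, d, 25), (33, 11, c, 15, u, 13), (33, 11, c, 15, u, 14), (33, 11, c, 15, u, 25), (33, 11, c, 15, x, 13), (33, 11, c, 15, x, 14), (33, 11, c, 15, x, 25)}.
Projecting to F, C: {(13, d), (13, u), (13, x), (14, d), (14, u), (14, x), (25, d), (25, u), (25, x)}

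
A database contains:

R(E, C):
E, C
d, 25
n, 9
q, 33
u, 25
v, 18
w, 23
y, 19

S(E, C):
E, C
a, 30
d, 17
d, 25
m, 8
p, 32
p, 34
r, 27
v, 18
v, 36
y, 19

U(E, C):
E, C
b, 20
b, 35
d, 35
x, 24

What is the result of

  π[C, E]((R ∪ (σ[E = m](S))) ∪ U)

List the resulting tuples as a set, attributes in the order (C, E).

{(18, v), (19, y), (20, b), (23, w), (24, x), (25, d), (25, u), (33, q), (35, b), (35, d), (8, m), (9, n)}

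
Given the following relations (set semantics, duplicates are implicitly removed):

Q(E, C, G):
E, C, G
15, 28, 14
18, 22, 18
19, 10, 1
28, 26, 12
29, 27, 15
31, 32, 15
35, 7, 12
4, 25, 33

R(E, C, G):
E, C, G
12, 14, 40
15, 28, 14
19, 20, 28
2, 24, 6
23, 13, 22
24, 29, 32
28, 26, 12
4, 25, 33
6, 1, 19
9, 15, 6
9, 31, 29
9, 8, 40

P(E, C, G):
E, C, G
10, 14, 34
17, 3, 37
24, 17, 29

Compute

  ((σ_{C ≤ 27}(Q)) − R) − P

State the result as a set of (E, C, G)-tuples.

{(18, 22, 18), (19, 10, 1), (29, 27, 15), (35, 7, 12)}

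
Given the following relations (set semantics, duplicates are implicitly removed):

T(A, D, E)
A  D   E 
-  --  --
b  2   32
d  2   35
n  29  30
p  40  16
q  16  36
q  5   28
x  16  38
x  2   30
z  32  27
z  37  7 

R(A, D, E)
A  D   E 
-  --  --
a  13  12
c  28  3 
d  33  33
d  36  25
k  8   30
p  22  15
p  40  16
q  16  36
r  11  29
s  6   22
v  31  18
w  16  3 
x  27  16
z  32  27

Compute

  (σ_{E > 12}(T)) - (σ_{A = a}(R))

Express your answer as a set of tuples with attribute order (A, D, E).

σ[E > 12]: keep tuples satisfying E > 12 → {(b, 2, 32), (d, 2, 35), (n, 29, 30), (p, 40, 16), (q, 16, 36), (q, 5, 28), (x, 16, 38), (x, 2, 30), (z, 32, 27)}
σ[A = a]: keep tuples satisfying A = a → {(a, 13, 12)}
Set difference of the two operands is {(b, 2, 32), (d, 2, 35), (n, 29, 30), (p, 40, 16), (q, 16, 36), (q, 5, 28), (x, 16, 38), (x, 2, 30), (z, 32, 27)}.

{(b, 2, 32), (d, 2, 35), (n, 29, 30), (p, 40, 16), (q, 16, 36), (q, 5, 28), (x, 16, 38), (x, 2, 30), (z, 32, 27)}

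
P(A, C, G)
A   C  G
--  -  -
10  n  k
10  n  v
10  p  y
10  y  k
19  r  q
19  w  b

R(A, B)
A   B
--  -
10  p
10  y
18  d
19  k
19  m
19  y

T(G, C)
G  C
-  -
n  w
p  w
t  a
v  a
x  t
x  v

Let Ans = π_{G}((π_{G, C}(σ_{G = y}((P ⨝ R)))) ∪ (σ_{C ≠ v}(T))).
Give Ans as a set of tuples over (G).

{n, p, t, v, x, y}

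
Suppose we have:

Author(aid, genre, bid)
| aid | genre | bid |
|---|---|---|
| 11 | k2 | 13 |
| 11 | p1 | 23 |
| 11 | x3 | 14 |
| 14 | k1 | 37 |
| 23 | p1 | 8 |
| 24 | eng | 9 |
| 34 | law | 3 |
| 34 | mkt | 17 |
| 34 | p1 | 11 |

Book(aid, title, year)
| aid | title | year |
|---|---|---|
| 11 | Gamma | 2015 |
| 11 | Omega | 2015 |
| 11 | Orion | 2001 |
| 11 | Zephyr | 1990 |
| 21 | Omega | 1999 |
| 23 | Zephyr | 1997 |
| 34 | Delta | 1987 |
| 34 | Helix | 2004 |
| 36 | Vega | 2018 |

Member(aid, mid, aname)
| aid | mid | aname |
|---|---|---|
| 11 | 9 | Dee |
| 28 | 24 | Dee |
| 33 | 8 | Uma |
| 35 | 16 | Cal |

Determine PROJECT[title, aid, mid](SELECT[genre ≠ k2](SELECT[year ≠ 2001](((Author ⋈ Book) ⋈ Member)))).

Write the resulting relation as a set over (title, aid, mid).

Joining Author and Book on aid yields {(11, k2, 13, Gamma, 2015), (11, k2, 13, Omega, 2015), (11, k2, 13, Orion, 2001), (11, k2, 13, Zephyr, 1990), (11, p1, 23, Gamma, 2015), (11, p1, 23, Omega, 2015), (11, p1, 23, Orion, 2001), (11, p1, 23, Zephyr, 1990), (11, x3, 14, Gamma, 2015), (11, x3, 14, Omega, 2015), (11, x3, 14, Orion, 2001), (11, x3, 14, Zephyr, 1990), (23, p1, 8, Zephyr, 1997), (34, law, 3, Delta, 1987), (34, law, 3, Helix, 2004), (34, mkt, 17, Delta, 1987), (34, mkt, 17, Helix, 2004), (34, p1, 11, Delta, 1987), (34, p1, 11, Helix, 2004)}.
Joining (Author ⋈ Book) and Member on aid yields {(11, k2, 13, Gamma, 2015, 9, Dee), (11, k2, 13, Omega, 2015, 9, Dee), (11, k2, 13, Orion, 2001, 9, Dee), (11, k2, 13, Zephyr, 1990, 9, Dee), (11, p1, 23, Gamma, 2015, 9, Dee), (11, p1, 23, Omega, 2015, 9, Dee), (11, p1, 23, Orion, 2001, 9, Dee), (11, p1, 23, Zephyr, 1990, 9, Dee), (11, x3, 14, Gamma, 2015, 9, Dee), (11, x3, 14, Omega, 2015, 9, Dee), (11, x3, 14, Orion, 2001, 9, Dee), (11, x3, 14, Zephyr, 1990, 9, Dee)}.
Selection year ≠ 2001: {(11, k2, 13, Gamma, 2015, 9, Dee), (11, k2, 13, Omega, 2015, 9, Dee), (11, k2, 13, Zephyr, 1990, 9, Dee), (11, p1, 23, Gamma, 2015, 9, Dee), (11, p1, 23, Omega, 2015, 9, Dee), (11, p1, 23, Zephyr, 1990, 9, Dee), (11, x3, 14, Gamma, 2015, 9, Dee), (11, x3, 14, Omega, 2015, 9, Dee), (11, x3, 14, Zephyr, 1990, 9, Dee)}
Selection genre ≠ k2: {(11, p1, 23, Gamma, 2015, 9, Dee), (11, p1, 23, Omega, 2015, 9, Dee), (11, p1, 23, Zephyr, 1990, 9, Dee), (11, x3, 14, Gamma, 2015, 9, Dee), (11, x3, 14, Omega, 2015, 9, Dee), (11, x3, 14, Zephyr, 1990, 9, Dee)}
Projecting to title, aid, mid (3 duplicate(s) eliminated): {(Gamma, 11, 9), (Omega, 11, 9), (Zephyr, 11, 9)}

{(Gamma, 11, 9), (Omega, 11, 9), (Zephyr, 11, 9)}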